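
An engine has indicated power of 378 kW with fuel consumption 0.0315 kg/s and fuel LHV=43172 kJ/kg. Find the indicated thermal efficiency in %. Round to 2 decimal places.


eta_ith = (IP / (mf * LHV)) * 100
Denominator = 0.0315 * 43172 = 1359.9180 kW
eta_ith = (378 / 1359.9180) * 100 = 27.80%


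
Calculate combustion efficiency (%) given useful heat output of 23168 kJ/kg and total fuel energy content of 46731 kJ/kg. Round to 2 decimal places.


Efficiency = (Q_useful / Q_fuel) * 100
Efficiency = (23168 / 46731) * 100
Efficiency = 0.4958 * 100 = 49.58%


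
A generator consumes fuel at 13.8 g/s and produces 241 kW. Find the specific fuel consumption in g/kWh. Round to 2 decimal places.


SFC = (mf / BP) * 3600
Rate = 13.8 / 241 = 0.057261 g/(s*kW)
SFC = 0.057261 * 3600 = 206.14 g/kWh


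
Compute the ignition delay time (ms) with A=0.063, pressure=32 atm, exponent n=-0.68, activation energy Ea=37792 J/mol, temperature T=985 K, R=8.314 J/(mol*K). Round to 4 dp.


tau = A * P^n * exp(Ea/(R*T))
P^n = 32^(-0.68) = 0.09473229
Ea/(R*T) = 37792/(8.314*985) = 4.614808
exp(Ea/(R*T)) = 100.968428
tau = 0.063 * 0.09473229 * 100.968428 = 0.6026 ms


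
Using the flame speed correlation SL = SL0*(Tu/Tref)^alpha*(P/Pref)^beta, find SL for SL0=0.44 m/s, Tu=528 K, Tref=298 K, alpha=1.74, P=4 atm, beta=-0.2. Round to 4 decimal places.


SL = SL0 * (Tu/Tref)^alpha * (P/Pref)^beta
T ratio = 528/298 = 1.77181208
(T ratio)^alpha = 1.77181208^1.74 = 2.705495
(P/Pref)^beta = 4^(-0.2) = 0.757858
SL = 0.44 * 2.705495 * 0.757858 = 0.9022 m/s


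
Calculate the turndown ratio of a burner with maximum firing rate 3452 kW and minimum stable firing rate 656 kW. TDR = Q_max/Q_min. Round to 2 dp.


TDR = Q_max / Q_min
TDR = 3452 / 656 = 5.26


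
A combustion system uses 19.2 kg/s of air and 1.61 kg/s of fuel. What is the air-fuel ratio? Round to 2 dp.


AFR = m_air / m_fuel
AFR = 19.2 / 1.61 = 11.93


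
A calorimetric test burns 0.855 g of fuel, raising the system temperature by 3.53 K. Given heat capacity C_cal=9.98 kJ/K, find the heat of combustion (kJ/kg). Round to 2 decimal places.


Hc = C_cal * delta_T / m_fuel
Q_released = 9.98 * 3.53 = 35.2294 kJ
m_fuel = 0.855 g = 0.855/1000 kg = 0.000855 kg
Hc = 35.2294 / 0.000855 = 41203.98 kJ/kg


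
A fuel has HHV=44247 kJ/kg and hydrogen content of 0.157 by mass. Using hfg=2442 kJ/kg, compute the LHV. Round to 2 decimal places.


LHV = HHV - hfg * 9 * H
Water correction = 2442 * 9 * 0.157 = 3450.546 kJ/kg
LHV = 44247 - 3450.546 = 40796.45 kJ/kg


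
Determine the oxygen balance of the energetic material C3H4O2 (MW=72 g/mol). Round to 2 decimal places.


OB = -1600 * (2C + H/2 - O) / MW
Inner = 2*3 + 4/2 - 2 = 6.00
OB = -1600 * 6.00 / 72 = -133.33%


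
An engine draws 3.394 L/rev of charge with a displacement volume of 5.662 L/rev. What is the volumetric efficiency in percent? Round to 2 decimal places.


eta_v = (V_actual / V_disp) * 100
Ratio = 3.394 / 5.662 = 0.5994
eta_v = 0.5994 * 100 = 59.94%


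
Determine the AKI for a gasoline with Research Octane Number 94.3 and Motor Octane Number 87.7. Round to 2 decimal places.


AKI = (RON + MON) / 2
AKI = (94.3 + 87.7) / 2
AKI = 182.0 / 2 = 91.00


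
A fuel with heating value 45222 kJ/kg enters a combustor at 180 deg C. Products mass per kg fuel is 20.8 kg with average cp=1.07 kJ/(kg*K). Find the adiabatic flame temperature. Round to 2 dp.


T_ad = T_in + Hc / (m_p * cp)
Denominator = 20.8 * 1.07 = 22.2560
Temperature rise = 45222 / 22.2560 = 2031.90 K
T_ad = 180 + 2031.90 = 2211.90 deg C


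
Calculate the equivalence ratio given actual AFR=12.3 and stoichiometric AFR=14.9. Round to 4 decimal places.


phi = AFR_stoich / AFR_actual
phi = 14.9 / 12.3 = 1.2114


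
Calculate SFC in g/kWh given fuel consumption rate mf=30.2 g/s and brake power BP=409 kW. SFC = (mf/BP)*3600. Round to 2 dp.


SFC = (mf / BP) * 3600
Rate = 30.2 / 409 = 0.073839 g/(s*kW)
SFC = 0.073839 * 3600 = 265.82 g/kWh


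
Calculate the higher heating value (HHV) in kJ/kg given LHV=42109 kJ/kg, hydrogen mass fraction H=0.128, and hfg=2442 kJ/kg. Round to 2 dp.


HHV = LHV + hfg * 9 * H
Water addition = 2442 * 9 * 0.128 = 2813.184 kJ/kg
HHV = 42109 + 2813.184 = 44922.18 kJ/kg


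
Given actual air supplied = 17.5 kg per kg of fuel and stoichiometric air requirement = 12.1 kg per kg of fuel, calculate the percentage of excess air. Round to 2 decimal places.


Excess air = actual - stoichiometric = 17.5 - 12.1 = 5.40 kg/kg fuel
Excess air % = (excess / stoich) * 100 = (5.40 / 12.1) * 100 = 44.63%


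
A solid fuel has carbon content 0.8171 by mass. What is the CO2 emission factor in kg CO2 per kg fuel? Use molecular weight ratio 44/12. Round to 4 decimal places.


EF = C_frac * (M_CO2 / M_C)
EF = 0.8171 * (44/12)
EF = 0.8171 * 3.666667 = 2.9960 kg_CO2/kg_fuel


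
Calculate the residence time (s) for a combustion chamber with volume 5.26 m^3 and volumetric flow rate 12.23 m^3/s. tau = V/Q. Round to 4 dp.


tau = V / Q_flow
tau = 5.26 / 12.23 = 0.4301 s


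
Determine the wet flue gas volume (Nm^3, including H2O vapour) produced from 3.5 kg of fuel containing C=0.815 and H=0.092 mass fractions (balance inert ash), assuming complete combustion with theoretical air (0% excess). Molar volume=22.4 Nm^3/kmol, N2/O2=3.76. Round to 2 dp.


Per kg fuel: CO2 = (C/12 kmol)*22.4 = (0.815/12)*22.4 = 1.52133 Nm^3
Per kg fuel: H2O = (H/2 kmol)*22.4 = (0.092/2)*22.4 = 1.03040 Nm^3
O2 needed per kg fuel = C/12 + H/4 = 0.815/12 + 0.092/4 = 0.09091667 kmol
Per kg fuel: N2 = O2*3.76*22.4 = 0.09091667*3.76*22.4 = 7.65737 Nm^3
Total per kg = 1.52133 + 1.03040 + 7.65737 = 10.20910 Nm^3
Total = 10.20910 * 3.5 = 35.73 Nm^3


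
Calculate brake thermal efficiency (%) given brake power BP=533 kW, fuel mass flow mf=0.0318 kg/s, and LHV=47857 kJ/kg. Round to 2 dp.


eta_BTE = (BP / (mf * LHV)) * 100
Denominator = 0.0318 * 47857 = 1521.8526 kW
eta_BTE = (533 / 1521.8526) * 100 = 35.02%


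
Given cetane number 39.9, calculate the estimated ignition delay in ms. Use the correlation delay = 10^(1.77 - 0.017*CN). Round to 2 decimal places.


delay = 10^(1.77 - 0.017*CN)
Exponent = 1.77 - 0.017*39.9 = 1.0917
delay = 10^1.0917 = 12.35 ms


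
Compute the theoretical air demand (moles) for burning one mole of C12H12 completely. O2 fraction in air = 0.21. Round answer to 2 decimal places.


Balanced combustion: C12H12 + 15 O2 -> 12 CO2 + 6 H2O
O2 needed = C + H/4 = 12 + 12/4 = 15.00 moles
Air moles = O2 / 0.21 = 15.00 / 0.21 = 71.43 moles air


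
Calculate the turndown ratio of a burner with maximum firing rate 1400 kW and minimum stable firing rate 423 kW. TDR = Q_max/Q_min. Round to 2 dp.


TDR = Q_max / Q_min
TDR = 1400 / 423 = 3.31


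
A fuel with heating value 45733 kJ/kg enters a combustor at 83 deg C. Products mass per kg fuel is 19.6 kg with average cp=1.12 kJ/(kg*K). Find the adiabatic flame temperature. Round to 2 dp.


T_ad = T_in + Hc / (m_p * cp)
Denominator = 19.6 * 1.12 = 21.9520
Temperature rise = 45733 / 21.9520 = 2083.32 K
T_ad = 83 + 2083.32 = 2166.32 deg C


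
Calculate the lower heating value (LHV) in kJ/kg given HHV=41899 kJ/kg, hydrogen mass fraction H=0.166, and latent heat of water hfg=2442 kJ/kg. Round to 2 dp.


LHV = HHV - hfg * 9 * H
Water correction = 2442 * 9 * 0.166 = 3648.348 kJ/kg
LHV = 41899 - 3648.348 = 38250.65 kJ/kg


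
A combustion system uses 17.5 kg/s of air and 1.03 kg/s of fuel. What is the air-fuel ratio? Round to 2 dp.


AFR = m_air / m_fuel
AFR = 17.5 / 1.03 = 16.99


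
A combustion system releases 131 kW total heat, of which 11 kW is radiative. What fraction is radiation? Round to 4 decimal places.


f_rad = Q_rad / Q_total
f_rad = 11 / 131 = 0.0840


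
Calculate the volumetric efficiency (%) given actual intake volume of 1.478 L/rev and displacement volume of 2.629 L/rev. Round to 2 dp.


eta_v = (V_actual / V_disp) * 100
Ratio = 1.478 / 2.629 = 0.5622
eta_v = 0.5622 * 100 = 56.22%


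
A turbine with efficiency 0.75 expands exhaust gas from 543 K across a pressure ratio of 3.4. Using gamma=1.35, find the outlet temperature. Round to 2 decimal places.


T_out = T_in * (1 - eta * (1 - PR^(-(gamma-1)/gamma)))
Exponent = -(1.35-1)/1.35 = -0.25925926
PR^exp = 3.4^(-0.25925926) = 0.72813041
Factor = 1 - 0.75*(1 - 0.72813041) = 0.79609781
T_out = 543 * 0.79609781 = 432.28 K


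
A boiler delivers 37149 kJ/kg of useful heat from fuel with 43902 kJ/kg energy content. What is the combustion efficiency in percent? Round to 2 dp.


Efficiency = (Q_useful / Q_fuel) * 100
Efficiency = (37149 / 43902) * 100
Efficiency = 0.8462 * 100 = 84.62%


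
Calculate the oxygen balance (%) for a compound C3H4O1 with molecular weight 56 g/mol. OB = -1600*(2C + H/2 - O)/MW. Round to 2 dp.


OB = -1600 * (2C + H/2 - O) / MW
Inner = 2*3 + 4/2 - 1 = 7.00
OB = -1600 * 7.00 / 56 = -200.00%


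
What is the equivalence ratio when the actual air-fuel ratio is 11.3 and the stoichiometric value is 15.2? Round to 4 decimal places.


phi = AFR_stoich / AFR_actual
phi = 15.2 / 11.3 = 1.3451


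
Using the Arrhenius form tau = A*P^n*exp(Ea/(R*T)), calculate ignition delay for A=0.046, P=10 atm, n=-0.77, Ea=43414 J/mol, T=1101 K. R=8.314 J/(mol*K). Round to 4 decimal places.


tau = A * P^n * exp(Ea/(R*T))
P^n = 10^(-0.77) = 0.16982437
Ea/(R*T) = 43414/(8.314*1101) = 4.742774
exp(Ea/(R*T)) = 114.752123
tau = 0.046 * 0.16982437 * 114.752123 = 0.8964 ms


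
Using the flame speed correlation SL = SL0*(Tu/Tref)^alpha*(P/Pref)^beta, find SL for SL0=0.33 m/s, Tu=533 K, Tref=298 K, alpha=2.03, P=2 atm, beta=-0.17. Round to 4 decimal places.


SL = SL0 * (Tu/Tref)^alpha * (P/Pref)^beta
T ratio = 533/298 = 1.78859060
(T ratio)^alpha = 1.78859060^2.03 = 3.255346
(P/Pref)^beta = 2^(-0.17) = 0.888843
SL = 0.33 * 3.255346 * 0.888843 = 0.9549 m/s


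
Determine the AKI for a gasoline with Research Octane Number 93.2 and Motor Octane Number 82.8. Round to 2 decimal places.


AKI = (RON + MON) / 2
AKI = (93.2 + 82.8) / 2
AKI = 176.0 / 2 = 88.00


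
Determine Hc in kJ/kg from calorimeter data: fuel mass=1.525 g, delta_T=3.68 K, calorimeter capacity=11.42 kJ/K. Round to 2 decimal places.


Hc = C_cal * delta_T / m_fuel
Q_released = 11.42 * 3.68 = 42.0256 kJ
m_fuel = 1.525 g = 1.525/1000 kg = 0.001525 kg
Hc = 42.0256 / 0.001525 = 27557.77 kJ/kg


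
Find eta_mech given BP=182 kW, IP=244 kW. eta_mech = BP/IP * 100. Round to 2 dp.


eta_mech = (BP / IP) * 100
Ratio = 182 / 244 = 0.7459
eta_mech = 0.7459 * 100 = 74.59%


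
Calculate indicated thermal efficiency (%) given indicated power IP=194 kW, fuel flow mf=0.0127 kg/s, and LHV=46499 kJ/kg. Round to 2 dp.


eta_ith = (IP / (mf * LHV)) * 100
Denominator = 0.0127 * 46499 = 590.5373 kW
eta_ith = (194 / 590.5373) * 100 = 32.85%


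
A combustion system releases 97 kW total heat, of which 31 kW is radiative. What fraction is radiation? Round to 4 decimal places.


f_rad = Q_rad / Q_total
f_rad = 31 / 97 = 0.3196


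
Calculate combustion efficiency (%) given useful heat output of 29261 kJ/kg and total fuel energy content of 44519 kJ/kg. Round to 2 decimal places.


Efficiency = (Q_useful / Q_fuel) * 100
Efficiency = (29261 / 44519) * 100
Efficiency = 0.6573 * 100 = 65.73%


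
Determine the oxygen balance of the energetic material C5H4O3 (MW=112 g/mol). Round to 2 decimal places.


OB = -1600 * (2C + H/2 - O) / MW
Inner = 2*5 + 4/2 - 3 = 9.00
OB = -1600 * 9.00 / 112 = -128.57%


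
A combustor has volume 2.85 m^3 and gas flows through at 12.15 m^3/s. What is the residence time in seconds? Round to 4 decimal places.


tau = V / Q_flow
tau = 2.85 / 12.15 = 0.2346 s


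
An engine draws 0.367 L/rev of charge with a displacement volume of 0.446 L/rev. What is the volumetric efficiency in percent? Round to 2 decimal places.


eta_v = (V_actual / V_disp) * 100
Ratio = 0.367 / 0.446 = 0.8229
eta_v = 0.8229 * 100 = 82.29%


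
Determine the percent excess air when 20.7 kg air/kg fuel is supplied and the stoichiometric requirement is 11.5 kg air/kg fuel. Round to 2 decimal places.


Excess air = actual - stoichiometric = 20.7 - 11.5 = 9.20 kg/kg fuel
Excess air % = (excess / stoich) * 100 = (9.20 / 11.5) * 100 = 80.00%


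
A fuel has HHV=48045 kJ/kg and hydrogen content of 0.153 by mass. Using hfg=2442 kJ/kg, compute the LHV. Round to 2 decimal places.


LHV = HHV - hfg * 9 * H
Water correction = 2442 * 9 * 0.153 = 3362.634 kJ/kg
LHV = 48045 - 3362.634 = 44682.37 kJ/kg


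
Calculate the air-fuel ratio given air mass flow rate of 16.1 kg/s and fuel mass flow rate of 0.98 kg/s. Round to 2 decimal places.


AFR = m_air / m_fuel
AFR = 16.1 / 0.98 = 16.43


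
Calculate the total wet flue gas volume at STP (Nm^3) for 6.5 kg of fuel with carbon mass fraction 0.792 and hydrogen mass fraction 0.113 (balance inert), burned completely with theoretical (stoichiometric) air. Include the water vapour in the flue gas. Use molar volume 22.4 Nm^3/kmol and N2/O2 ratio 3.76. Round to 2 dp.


Per kg fuel: CO2 = (C/12 kmol)*22.4 = (0.792/12)*22.4 = 1.47840 Nm^3
Per kg fuel: H2O = (H/2 kmol)*22.4 = (0.113/2)*22.4 = 1.26560 Nm^3
O2 needed per kg fuel = C/12 + H/4 = 0.792/12 + 0.113/4 = 0.09425000 kmol
Per kg fuel: N2 = O2*3.76*22.4 = 0.09425000*3.76*22.4 = 7.93811 Nm^3
Total per kg = 1.47840 + 1.26560 + 7.93811 = 10.68211 Nm^3
Total = 10.68211 * 6.5 = 69.43 Nm^3


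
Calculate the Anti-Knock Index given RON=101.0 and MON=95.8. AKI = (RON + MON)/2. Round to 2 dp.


AKI = (RON + MON) / 2
AKI = (101.0 + 95.8) / 2
AKI = 196.8 / 2 = 98.40


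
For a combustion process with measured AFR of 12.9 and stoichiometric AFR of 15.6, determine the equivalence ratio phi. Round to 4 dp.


phi = AFR_stoich / AFR_actual
phi = 15.6 / 12.9 = 1.2093


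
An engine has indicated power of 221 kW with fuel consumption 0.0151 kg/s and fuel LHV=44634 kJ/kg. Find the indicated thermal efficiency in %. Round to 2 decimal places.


eta_ith = (IP / (mf * LHV)) * 100
Denominator = 0.0151 * 44634 = 673.9734 kW
eta_ith = (221 / 673.9734) * 100 = 32.79%


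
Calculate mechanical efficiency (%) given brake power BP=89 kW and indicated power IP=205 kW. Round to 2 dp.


eta_mech = (BP / IP) * 100
Ratio = 89 / 205 = 0.4341
eta_mech = 0.4341 * 100 = 43.41%


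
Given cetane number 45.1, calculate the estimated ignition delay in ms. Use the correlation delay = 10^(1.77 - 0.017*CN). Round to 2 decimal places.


delay = 10^(1.77 - 0.017*CN)
Exponent = 1.77 - 0.017*45.1 = 1.0033
delay = 10^1.0033 = 10.08 ms


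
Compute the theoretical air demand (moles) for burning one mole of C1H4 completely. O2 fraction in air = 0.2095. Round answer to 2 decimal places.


Balanced combustion: C1H4 + 2 O2 -> 1 CO2 + 2 H2O
O2 needed = C + H/4 = 1 + 4/4 = 2.00 moles
Air moles = O2 / 0.2095 = 2.00 / 0.2095 = 9.55 moles air


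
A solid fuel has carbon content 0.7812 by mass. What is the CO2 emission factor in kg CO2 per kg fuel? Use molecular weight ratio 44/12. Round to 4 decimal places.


EF = C_frac * (M_CO2 / M_C)
EF = 0.7812 * (44/12)
EF = 0.7812 * 3.666667 = 2.8644 kg_CO2/kg_fuel


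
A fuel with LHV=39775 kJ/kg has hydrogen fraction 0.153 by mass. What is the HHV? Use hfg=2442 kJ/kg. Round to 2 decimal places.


HHV = LHV + hfg * 9 * H
Water addition = 2442 * 9 * 0.153 = 3362.634 kJ/kg
HHV = 39775 + 3362.634 = 43137.63 kJ/kg


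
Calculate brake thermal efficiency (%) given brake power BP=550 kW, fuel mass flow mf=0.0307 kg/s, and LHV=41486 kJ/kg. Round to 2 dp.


eta_BTE = (BP / (mf * LHV)) * 100
Denominator = 0.0307 * 41486 = 1273.6202 kW
eta_BTE = (550 / 1273.6202) * 100 = 43.18%


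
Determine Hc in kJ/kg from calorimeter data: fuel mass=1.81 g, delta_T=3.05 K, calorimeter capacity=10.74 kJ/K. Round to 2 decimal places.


Hc = C_cal * delta_T / m_fuel
Q_released = 10.74 * 3.05 = 32.7570 kJ
m_fuel = 1.81 g = 1.81/1000 kg = 0.001810 kg
Hc = 32.7570 / 0.001810 = 18097.79 kJ/kg


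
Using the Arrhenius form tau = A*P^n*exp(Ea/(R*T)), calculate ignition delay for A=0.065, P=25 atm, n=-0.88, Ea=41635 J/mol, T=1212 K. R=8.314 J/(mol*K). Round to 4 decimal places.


tau = A * P^n * exp(Ea/(R*T))
P^n = 25^(-0.88) = 0.05885899
Ea/(R*T) = 41635/(8.314*1212) = 4.131863
exp(Ea/(R*T)) = 62.293878
tau = 0.065 * 0.05885899 * 62.293878 = 0.2383 ms


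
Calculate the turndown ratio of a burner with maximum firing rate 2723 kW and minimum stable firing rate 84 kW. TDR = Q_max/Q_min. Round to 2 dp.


TDR = Q_max / Q_min
TDR = 2723 / 84 = 32.42


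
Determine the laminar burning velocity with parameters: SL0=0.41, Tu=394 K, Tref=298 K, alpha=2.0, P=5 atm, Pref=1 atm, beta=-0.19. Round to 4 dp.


SL = SL0 * (Tu/Tref)^alpha * (P/Pref)^beta
T ratio = 394/298 = 1.32214765
(T ratio)^alpha = 1.32214765^2.0 = 1.748074
(P/Pref)^beta = 5^(-0.19) = 0.736539
SL = 0.41 * 1.748074 * 0.736539 = 0.5279 m/s


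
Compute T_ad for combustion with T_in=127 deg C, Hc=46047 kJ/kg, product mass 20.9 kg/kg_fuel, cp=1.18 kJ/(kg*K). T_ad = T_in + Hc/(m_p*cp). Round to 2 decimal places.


T_ad = T_in + Hc / (m_p * cp)
Denominator = 20.9 * 1.18 = 24.6620
Temperature rise = 46047 / 24.6620 = 1867.12 K
T_ad = 127 + 1867.12 = 1994.12 deg C


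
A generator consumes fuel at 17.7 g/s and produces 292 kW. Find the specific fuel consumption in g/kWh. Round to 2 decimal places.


SFC = (mf / BP) * 3600
Rate = 17.7 / 292 = 0.060616 g/(s*kW)
SFC = 0.060616 * 3600 = 218.22 g/kWh


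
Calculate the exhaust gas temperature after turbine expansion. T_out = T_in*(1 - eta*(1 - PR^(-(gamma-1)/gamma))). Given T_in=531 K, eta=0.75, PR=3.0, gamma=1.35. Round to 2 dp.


T_out = T_in * (1 - eta * (1 - PR^(-(gamma-1)/gamma)))
Exponent = -(1.35-1)/1.35 = -0.25925926
PR^exp = 3.0^(-0.25925926) = 0.75214556
Factor = 1 - 0.75*(1 - 0.75214556) = 0.81410917
T_out = 531 * 0.81410917 = 432.29 K


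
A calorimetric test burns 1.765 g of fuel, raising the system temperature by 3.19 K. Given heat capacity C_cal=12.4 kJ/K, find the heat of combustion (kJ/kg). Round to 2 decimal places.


Hc = C_cal * delta_T / m_fuel
Q_released = 12.4 * 3.19 = 39.5560 kJ
m_fuel = 1.765 g = 1.765/1000 kg = 0.001765 kg
Hc = 39.5560 / 0.001765 = 22411.33 kJ/kg


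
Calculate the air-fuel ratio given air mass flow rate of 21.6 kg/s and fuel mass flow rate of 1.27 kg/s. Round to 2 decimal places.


AFR = m_air / m_fuel
AFR = 21.6 / 1.27 = 17.01


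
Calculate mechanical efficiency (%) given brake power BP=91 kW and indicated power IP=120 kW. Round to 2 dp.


eta_mech = (BP / IP) * 100
Ratio = 91 / 120 = 0.7583
eta_mech = 0.7583 * 100 = 75.83%


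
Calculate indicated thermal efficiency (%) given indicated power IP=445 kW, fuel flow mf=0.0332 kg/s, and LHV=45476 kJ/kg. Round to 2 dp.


eta_ith = (IP / (mf * LHV)) * 100
Denominator = 0.0332 * 45476 = 1509.8032 kW
eta_ith = (445 / 1509.8032) * 100 = 29.47%


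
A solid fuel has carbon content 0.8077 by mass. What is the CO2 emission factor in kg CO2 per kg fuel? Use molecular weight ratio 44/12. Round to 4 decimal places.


EF = C_frac * (M_CO2 / M_C)
EF = 0.8077 * (44/12)
EF = 0.8077 * 3.666667 = 2.9616 kg_CO2/kg_fuel


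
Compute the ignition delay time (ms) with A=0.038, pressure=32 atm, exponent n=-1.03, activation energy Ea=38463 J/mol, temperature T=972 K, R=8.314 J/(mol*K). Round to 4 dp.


tau = A * P^n * exp(Ea/(R*T))
P^n = 32^(-1.03) = 0.02816408
Ea/(R*T) = 38463/(8.314*972) = 4.759561
exp(Ea/(R*T)) = 116.694651
tau = 0.038 * 0.02816408 * 116.694651 = 0.1249 ms


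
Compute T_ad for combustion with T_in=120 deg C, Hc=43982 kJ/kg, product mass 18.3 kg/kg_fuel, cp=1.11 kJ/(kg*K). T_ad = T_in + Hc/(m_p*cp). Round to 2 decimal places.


T_ad = T_in + Hc / (m_p * cp)
Denominator = 18.3 * 1.11 = 20.3130
Temperature rise = 43982 / 20.3130 = 2165.21 K
T_ad = 120 + 2165.21 = 2285.21 deg C


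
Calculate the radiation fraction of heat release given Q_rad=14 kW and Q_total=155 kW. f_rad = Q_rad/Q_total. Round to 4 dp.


f_rad = Q_rad / Q_total
f_rad = 14 / 155 = 0.0903


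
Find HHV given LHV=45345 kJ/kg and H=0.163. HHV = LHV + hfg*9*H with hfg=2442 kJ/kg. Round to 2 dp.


HHV = LHV + hfg * 9 * H
Water addition = 2442 * 9 * 0.163 = 3582.414 kJ/kg
HHV = 45345 + 3582.414 = 48927.41 kJ/kg


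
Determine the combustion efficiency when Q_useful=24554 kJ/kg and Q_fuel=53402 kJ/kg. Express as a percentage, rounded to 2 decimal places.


Efficiency = (Q_useful / Q_fuel) * 100
Efficiency = (24554 / 53402) * 100
Efficiency = 0.4598 * 100 = 45.98%


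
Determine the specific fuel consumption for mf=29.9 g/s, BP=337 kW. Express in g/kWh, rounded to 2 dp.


SFC = (mf / BP) * 3600
Rate = 29.9 / 337 = 0.088724 g/(s*kW)
SFC = 0.088724 * 3600 = 319.41 g/kWh


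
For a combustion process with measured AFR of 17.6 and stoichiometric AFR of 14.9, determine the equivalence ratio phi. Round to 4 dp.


phi = AFR_stoich / AFR_actual
phi = 14.9 / 17.6 = 0.8466


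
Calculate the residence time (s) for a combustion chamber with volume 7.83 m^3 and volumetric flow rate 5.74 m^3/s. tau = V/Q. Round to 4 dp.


tau = V / Q_flow
tau = 7.83 / 5.74 = 1.3641 s


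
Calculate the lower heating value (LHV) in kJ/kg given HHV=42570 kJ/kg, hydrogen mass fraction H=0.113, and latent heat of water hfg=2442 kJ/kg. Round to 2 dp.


LHV = HHV - hfg * 9 * H
Water correction = 2442 * 9 * 0.113 = 2483.514 kJ/kg
LHV = 42570 - 2483.514 = 40086.49 kJ/kg


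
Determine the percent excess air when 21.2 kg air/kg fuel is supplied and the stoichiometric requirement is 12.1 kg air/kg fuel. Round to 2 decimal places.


Excess air = actual - stoichiometric = 21.2 - 12.1 = 9.10 kg/kg fuel
Excess air % = (excess / stoich) * 100 = (9.10 / 12.1) * 100 = 75.21%


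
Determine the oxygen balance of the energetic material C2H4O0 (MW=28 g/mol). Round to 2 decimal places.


OB = -1600 * (2C + H/2 - O) / MW
Inner = 2*2 + 4/2 - 0 = 6.00
OB = -1600 * 6.00 / 28 = -342.86%


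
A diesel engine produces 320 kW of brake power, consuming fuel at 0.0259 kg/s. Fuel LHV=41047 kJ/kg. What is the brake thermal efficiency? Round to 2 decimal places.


eta_BTE = (BP / (mf * LHV)) * 100
Denominator = 0.0259 * 41047 = 1063.1173 kW
eta_BTE = (320 / 1063.1173) * 100 = 30.10%


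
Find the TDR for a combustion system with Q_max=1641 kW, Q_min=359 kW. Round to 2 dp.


TDR = Q_max / Q_min
TDR = 1641 / 359 = 4.57


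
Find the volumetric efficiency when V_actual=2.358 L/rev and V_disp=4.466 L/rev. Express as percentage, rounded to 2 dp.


eta_v = (V_actual / V_disp) * 100
Ratio = 2.358 / 4.466 = 0.5280
eta_v = 0.5280 * 100 = 52.80%


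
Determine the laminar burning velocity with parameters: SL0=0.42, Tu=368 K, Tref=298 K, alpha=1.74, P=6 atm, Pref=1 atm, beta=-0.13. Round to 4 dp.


SL = SL0 * (Tu/Tref)^alpha * (P/Pref)^beta
T ratio = 368/298 = 1.23489933
(T ratio)^alpha = 1.23489933^1.74 = 1.443574
(P/Pref)^beta = 6^(-0.13) = 0.792210
SL = 0.42 * 1.443574 * 0.792210 = 0.4803 m/s


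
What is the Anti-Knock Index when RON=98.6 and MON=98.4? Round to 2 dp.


AKI = (RON + MON) / 2
AKI = (98.6 + 98.4) / 2
AKI = 197.0 / 2 = 98.50


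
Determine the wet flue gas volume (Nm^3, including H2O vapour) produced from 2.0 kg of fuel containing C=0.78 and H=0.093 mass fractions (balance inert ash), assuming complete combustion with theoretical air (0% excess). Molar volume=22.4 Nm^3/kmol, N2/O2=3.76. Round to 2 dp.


Per kg fuel: CO2 = (C/12 kmol)*22.4 = (0.78/12)*22.4 = 1.45600 Nm^3
Per kg fuel: H2O = (H/2 kmol)*22.4 = (0.093/2)*22.4 = 1.04160 Nm^3
O2 needed per kg fuel = C/12 + H/4 = 0.78/12 + 0.093/4 = 0.08825000 kmol
Per kg fuel: N2 = O2*3.76*22.4 = 0.08825000*3.76*22.4 = 7.43277 Nm^3
Total per kg = 1.45600 + 1.04160 + 7.43277 = 9.93037 Nm^3
Total = 9.93037 * 2.0 = 19.86 Nm^3


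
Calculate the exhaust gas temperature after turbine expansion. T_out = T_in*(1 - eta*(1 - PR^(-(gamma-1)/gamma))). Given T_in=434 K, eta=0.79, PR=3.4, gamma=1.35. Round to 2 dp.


T_out = T_in * (1 - eta * (1 - PR^(-(gamma-1)/gamma)))
Exponent = -(1.35-1)/1.35 = -0.25925926
PR^exp = 3.4^(-0.25925926) = 0.72813041
Factor = 1 - 0.79*(1 - 0.72813041) = 0.78522302
T_out = 434 * 0.78522302 = 340.79 K


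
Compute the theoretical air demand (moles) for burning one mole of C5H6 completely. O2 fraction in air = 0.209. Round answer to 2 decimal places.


Balanced combustion: C5H6 + 6.5 O2 -> 5 CO2 + 3 H2O
O2 needed = C + H/4 = 5 + 6/4 = 6.50 moles
Air moles = O2 / 0.209 = 6.50 / 0.209 = 31.10 moles air


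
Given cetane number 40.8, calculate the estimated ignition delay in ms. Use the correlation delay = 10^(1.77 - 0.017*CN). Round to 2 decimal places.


delay = 10^(1.77 - 0.017*CN)
Exponent = 1.77 - 0.017*40.8 = 1.0764
delay = 10^1.0764 = 11.92 ms


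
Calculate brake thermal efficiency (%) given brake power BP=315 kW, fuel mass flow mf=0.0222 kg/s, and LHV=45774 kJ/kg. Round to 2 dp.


eta_BTE = (BP / (mf * LHV)) * 100
Denominator = 0.0222 * 45774 = 1016.1828 kW
eta_BTE = (315 / 1016.1828) * 100 = 31.00%


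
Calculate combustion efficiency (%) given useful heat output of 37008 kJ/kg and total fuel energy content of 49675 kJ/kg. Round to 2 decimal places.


Efficiency = (Q_useful / Q_fuel) * 100
Efficiency = (37008 / 49675) * 100
Efficiency = 0.7450 * 100 = 74.50%


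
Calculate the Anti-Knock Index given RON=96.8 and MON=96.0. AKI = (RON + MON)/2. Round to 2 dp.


AKI = (RON + MON) / 2
AKI = (96.8 + 96.0) / 2
AKI = 192.8 / 2 = 96.40


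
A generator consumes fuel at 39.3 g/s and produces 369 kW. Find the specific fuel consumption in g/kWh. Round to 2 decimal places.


SFC = (mf / BP) * 3600
Rate = 39.3 / 369 = 0.106504 g/(s*kW)
SFC = 0.106504 * 3600 = 383.41 g/kWh


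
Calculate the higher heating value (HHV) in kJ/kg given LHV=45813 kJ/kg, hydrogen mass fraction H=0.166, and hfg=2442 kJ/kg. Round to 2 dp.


HHV = LHV + hfg * 9 * H
Water addition = 2442 * 9 * 0.166 = 3648.348 kJ/kg
HHV = 45813 + 3648.348 = 49461.35 kJ/kg


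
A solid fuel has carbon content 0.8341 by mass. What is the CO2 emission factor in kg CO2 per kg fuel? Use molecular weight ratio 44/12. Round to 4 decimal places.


EF = C_frac * (M_CO2 / M_C)
EF = 0.8341 * (44/12)
EF = 0.8341 * 3.666667 = 3.0584 kg_CO2/kg_fuel


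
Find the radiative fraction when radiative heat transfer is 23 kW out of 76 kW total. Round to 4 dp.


f_rad = Q_rad / Q_total
f_rad = 23 / 76 = 0.3026


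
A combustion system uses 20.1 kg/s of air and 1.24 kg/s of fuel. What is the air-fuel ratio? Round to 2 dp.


AFR = m_air / m_fuel
AFR = 20.1 / 1.24 = 16.21


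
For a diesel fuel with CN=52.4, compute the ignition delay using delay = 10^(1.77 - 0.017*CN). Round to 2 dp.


delay = 10^(1.77 - 0.017*CN)
Exponent = 1.77 - 0.017*52.4 = 0.8792
delay = 10^0.8792 = 7.57 ms


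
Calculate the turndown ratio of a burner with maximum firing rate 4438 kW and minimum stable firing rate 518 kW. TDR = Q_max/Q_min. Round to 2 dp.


TDR = Q_max / Q_min
TDR = 4438 / 518 = 8.57


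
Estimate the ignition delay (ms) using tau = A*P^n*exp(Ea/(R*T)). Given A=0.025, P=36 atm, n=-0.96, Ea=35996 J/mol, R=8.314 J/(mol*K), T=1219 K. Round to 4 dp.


tau = A * P^n * exp(Ea/(R*T))
P^n = 36^(-0.96) = 0.03205897
Ea/(R*T) = 35996/(8.314*1219) = 3.551735
exp(Ea/(R*T)) = 34.873760
tau = 0.025 * 0.03205897 * 34.873760 = 0.0280 ms


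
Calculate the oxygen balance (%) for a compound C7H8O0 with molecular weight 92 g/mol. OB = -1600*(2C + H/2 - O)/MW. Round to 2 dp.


OB = -1600 * (2C + H/2 - O) / MW
Inner = 2*7 + 8/2 - 0 = 18.00
OB = -1600 * 18.00 / 92 = -313.04%


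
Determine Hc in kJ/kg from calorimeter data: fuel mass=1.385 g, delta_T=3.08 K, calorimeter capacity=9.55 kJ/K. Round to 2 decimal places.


Hc = C_cal * delta_T / m_fuel
Q_released = 9.55 * 3.08 = 29.4140 kJ
m_fuel = 1.385 g = 1.385/1000 kg = 0.001385 kg
Hc = 29.4140 / 0.001385 = 21237.55 kJ/kg


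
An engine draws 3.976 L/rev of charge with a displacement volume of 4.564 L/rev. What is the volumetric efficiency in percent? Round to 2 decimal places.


eta_v = (V_actual / V_disp) * 100
Ratio = 3.976 / 4.564 = 0.8712
eta_v = 0.8712 * 100 = 87.12%


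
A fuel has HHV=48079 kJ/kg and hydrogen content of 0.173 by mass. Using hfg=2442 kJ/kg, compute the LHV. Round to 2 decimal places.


LHV = HHV - hfg * 9 * H
Water correction = 2442 * 9 * 0.173 = 3802.194 kJ/kg
LHV = 48079 - 3802.194 = 44276.81 kJ/kg


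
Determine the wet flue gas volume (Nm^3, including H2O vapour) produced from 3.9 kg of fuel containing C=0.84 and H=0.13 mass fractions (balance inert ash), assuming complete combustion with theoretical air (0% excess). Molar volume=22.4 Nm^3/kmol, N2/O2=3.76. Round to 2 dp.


Per kg fuel: CO2 = (C/12 kmol)*22.4 = (0.84/12)*22.4 = 1.56800 Nm^3
Per kg fuel: H2O = (H/2 kmol)*22.4 = (0.13/2)*22.4 = 1.45600 Nm^3
O2 needed per kg fuel = C/12 + H/4 = 0.84/12 + 0.13/4 = 0.10250000 kmol
Per kg fuel: N2 = O2*3.76*22.4 = 0.10250000*3.76*22.4 = 8.63296 Nm^3
Total per kg = 1.56800 + 1.45600 + 8.63296 = 11.65696 Nm^3
Total = 11.65696 * 3.9 = 45.46 Nm^3


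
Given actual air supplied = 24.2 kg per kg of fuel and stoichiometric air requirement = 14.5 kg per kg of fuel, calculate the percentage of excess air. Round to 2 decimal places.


Excess air = actual - stoichiometric = 24.2 - 14.5 = 9.70 kg/kg fuel
Excess air % = (excess / stoich) * 100 = (9.70 / 14.5) * 100 = 66.90%


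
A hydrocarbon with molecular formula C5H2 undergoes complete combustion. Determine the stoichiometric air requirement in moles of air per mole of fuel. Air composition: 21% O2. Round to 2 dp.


Balanced combustion: C5H2 + 5.5 O2 -> 5 CO2 + 1 H2O
O2 needed = C + H/4 = 5 + 2/4 = 5.50 moles
Air moles = O2 / 0.21 = 5.50 / 0.21 = 26.19 moles air


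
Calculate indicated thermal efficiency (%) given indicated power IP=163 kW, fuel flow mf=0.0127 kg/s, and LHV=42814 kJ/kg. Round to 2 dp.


eta_ith = (IP / (mf * LHV)) * 100
Denominator = 0.0127 * 42814 = 543.7378 kW
eta_ith = (163 / 543.7378) * 100 = 29.98%


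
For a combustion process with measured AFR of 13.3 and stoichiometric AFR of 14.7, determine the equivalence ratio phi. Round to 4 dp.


phi = AFR_stoich / AFR_actual
phi = 14.7 / 13.3 = 1.1053


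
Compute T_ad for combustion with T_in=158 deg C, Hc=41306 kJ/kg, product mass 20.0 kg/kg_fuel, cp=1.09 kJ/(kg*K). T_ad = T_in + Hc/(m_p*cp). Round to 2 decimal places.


T_ad = T_in + Hc / (m_p * cp)
Denominator = 20.0 * 1.09 = 21.8000
Temperature rise = 41306 / 21.8000 = 1894.77 K
T_ad = 158 + 1894.77 = 2052.77 deg C


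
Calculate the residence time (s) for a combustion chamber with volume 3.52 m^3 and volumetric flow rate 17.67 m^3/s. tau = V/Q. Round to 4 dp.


tau = V / Q_flow
tau = 3.52 / 17.67 = 0.1992 s


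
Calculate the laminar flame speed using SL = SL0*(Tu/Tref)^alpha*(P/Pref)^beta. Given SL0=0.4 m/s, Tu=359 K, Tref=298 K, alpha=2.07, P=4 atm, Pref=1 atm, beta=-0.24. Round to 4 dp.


SL = SL0 * (Tu/Tref)^alpha * (P/Pref)^beta
T ratio = 359/298 = 1.20469799
(T ratio)^alpha = 1.20469799^2.07 = 1.470340
(P/Pref)^beta = 4^(-0.24) = 0.716978
SL = 0.4 * 1.470340 * 0.716978 = 0.4217 m/s


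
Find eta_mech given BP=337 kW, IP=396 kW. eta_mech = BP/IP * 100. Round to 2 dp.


eta_mech = (BP / IP) * 100
Ratio = 337 / 396 = 0.8510
eta_mech = 0.8510 * 100 = 85.10%


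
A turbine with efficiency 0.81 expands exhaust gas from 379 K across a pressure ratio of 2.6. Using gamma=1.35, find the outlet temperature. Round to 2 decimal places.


T_out = T_in * (1 - eta * (1 - PR^(-(gamma-1)/gamma)))
Exponent = -(1.35-1)/1.35 = -0.25925926
PR^exp = 2.6^(-0.25925926) = 0.78057442
Factor = 1 - 0.81*(1 - 0.78057442) = 0.82226528
T_out = 379 * 0.82226528 = 311.64 K


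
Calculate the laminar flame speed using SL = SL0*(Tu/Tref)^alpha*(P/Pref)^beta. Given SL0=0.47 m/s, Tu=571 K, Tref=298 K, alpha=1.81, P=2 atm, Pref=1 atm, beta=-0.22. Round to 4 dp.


SL = SL0 * (Tu/Tref)^alpha * (P/Pref)^beta
T ratio = 571/298 = 1.91610738
(T ratio)^alpha = 1.91610738^1.81 = 3.244740
(P/Pref)^beta = 2^(-0.22) = 0.858565
SL = 0.47 * 3.244740 * 0.858565 = 1.3093 m/s


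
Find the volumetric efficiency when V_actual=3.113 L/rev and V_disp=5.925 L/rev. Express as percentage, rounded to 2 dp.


eta_v = (V_actual / V_disp) * 100
Ratio = 3.113 / 5.925 = 0.5254
eta_v = 0.5254 * 100 = 52.54%


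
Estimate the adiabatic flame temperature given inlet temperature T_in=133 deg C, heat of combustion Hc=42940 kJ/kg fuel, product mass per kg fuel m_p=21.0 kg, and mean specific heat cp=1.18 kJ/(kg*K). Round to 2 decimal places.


T_ad = T_in + Hc / (m_p * cp)
Denominator = 21.0 * 1.18 = 24.7800
Temperature rise = 42940 / 24.7800 = 1732.85 K
T_ad = 133 + 1732.85 = 1865.85 deg C


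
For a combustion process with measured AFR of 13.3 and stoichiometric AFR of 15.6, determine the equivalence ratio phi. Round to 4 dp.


phi = AFR_stoich / AFR_actual
phi = 15.6 / 13.3 = 1.1729


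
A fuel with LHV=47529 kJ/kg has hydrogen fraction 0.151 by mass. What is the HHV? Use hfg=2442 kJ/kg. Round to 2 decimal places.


HHV = LHV + hfg * 9 * H
Water addition = 2442 * 9 * 0.151 = 3318.678 kJ/kg
HHV = 47529 + 3318.678 = 50847.68 kJ/kg


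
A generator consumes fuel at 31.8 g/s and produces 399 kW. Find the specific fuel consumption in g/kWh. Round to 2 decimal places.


SFC = (mf / BP) * 3600
Rate = 31.8 / 399 = 0.079699 g/(s*kW)
SFC = 0.079699 * 3600 = 286.92 g/kWh


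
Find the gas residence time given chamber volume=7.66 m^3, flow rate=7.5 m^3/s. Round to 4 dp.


tau = V / Q_flow
tau = 7.66 / 7.5 = 1.0213 s


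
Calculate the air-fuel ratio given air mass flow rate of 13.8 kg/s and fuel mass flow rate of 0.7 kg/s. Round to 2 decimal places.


AFR = m_air / m_fuel
AFR = 13.8 / 0.7 = 19.71


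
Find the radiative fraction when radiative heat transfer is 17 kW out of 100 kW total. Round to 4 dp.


f_rad = Q_rad / Q_total
f_rad = 17 / 100 = 0.1700


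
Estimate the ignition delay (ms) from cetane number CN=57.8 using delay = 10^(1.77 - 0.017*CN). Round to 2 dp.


delay = 10^(1.77 - 0.017*CN)
Exponent = 1.77 - 0.017*57.8 = 0.7874
delay = 10^0.7874 = 6.13 ms


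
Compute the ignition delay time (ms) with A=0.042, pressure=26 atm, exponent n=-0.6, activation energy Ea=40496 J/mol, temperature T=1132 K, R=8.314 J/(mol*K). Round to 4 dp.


tau = A * P^n * exp(Ea/(R*T))
P^n = 26^(-0.6) = 0.14158459
Ea/(R*T) = 40496/(8.314*1132) = 4.302845
exp(Ea/(R*T)) = 73.909753
tau = 0.042 * 0.14158459 * 73.909753 = 0.4395 ms


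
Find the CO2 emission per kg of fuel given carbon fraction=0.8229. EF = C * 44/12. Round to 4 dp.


EF = C_frac * (M_CO2 / M_C)
EF = 0.8229 * (44/12)
EF = 0.8229 * 3.666667 = 3.0173 kg_CO2/kg_fuel


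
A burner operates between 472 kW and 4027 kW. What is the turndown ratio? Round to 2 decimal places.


TDR = Q_max / Q_min
TDR = 4027 / 472 = 8.53


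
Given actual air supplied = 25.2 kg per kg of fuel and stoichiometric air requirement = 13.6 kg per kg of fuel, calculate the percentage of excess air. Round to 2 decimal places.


Excess air = actual - stoichiometric = 25.2 - 13.6 = 11.60 kg/kg fuel
Excess air % = (excess / stoich) * 100 = (11.60 / 13.6) * 100 = 85.29%


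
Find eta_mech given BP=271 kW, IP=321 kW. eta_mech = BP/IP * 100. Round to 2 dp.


eta_mech = (BP / IP) * 100
Ratio = 271 / 321 = 0.8442
eta_mech = 0.8442 * 100 = 84.42%


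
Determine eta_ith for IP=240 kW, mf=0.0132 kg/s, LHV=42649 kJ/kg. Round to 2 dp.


eta_ith = (IP / (mf * LHV)) * 100
Denominator = 0.0132 * 42649 = 562.9668 kW
eta_ith = (240 / 562.9668) * 100 = 42.63%


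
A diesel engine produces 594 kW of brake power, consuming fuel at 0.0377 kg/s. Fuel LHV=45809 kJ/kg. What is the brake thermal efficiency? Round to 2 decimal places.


eta_BTE = (BP / (mf * LHV)) * 100
Denominator = 0.0377 * 45809 = 1726.9993 kW
eta_BTE = (594 / 1726.9993) * 100 = 34.39%


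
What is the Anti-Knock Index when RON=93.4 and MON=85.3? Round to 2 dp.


AKI = (RON + MON) / 2
AKI = (93.4 + 85.3) / 2
AKI = 178.7 / 2 = 89.35


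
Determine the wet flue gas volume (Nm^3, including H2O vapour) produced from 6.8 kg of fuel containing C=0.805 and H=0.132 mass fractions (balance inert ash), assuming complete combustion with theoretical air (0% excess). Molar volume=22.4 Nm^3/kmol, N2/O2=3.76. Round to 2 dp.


Per kg fuel: CO2 = (C/12 kmol)*22.4 = (0.805/12)*22.4 = 1.50267 Nm^3
Per kg fuel: H2O = (H/2 kmol)*22.4 = (0.132/2)*22.4 = 1.47840 Nm^3
O2 needed per kg fuel = C/12 + H/4 = 0.805/12 + 0.132/4 = 0.10008333 kmol
Per kg fuel: N2 = O2*3.76*22.4 = 0.10008333*3.76*22.4 = 8.42942 Nm^3
Total per kg = 1.50267 + 1.47840 + 8.42942 = 11.41049 Nm^3
Total = 11.41049 * 6.8 = 77.59 Nm^3


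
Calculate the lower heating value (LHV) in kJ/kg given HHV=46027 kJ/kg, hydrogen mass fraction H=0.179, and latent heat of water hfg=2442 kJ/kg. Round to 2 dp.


LHV = HHV - hfg * 9 * H
Water correction = 2442 * 9 * 0.179 = 3934.062 kJ/kg
LHV = 46027 - 3934.062 = 42092.94 kJ/kg


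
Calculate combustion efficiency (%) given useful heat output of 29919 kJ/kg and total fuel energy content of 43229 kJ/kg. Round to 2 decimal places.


Efficiency = (Q_useful / Q_fuel) * 100
Efficiency = (29919 / 43229) * 100
Efficiency = 0.6921 * 100 = 69.21%


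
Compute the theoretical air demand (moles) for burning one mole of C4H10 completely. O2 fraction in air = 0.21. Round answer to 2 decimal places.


Balanced combustion: C4H10 + 6.5 O2 -> 4 CO2 + 5 H2O
O2 needed = C + H/4 = 4 + 10/4 = 6.50 moles
Air moles = O2 / 0.21 = 6.50 / 0.21 = 30.95 moles air


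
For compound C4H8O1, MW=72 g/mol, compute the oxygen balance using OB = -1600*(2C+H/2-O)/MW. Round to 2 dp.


OB = -1600 * (2C + H/2 - O) / MW
Inner = 2*4 + 8/2 - 1 = 11.00
OB = -1600 * 11.00 / 72 = -244.44%


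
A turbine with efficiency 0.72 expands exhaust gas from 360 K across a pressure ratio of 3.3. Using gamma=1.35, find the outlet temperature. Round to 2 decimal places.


T_out = T_in * (1 - eta * (1 - PR^(-(gamma-1)/gamma)))
Exponent = -(1.35-1)/1.35 = -0.25925926
PR^exp = 3.3^(-0.25925926) = 0.73378775
Factor = 1 - 0.72*(1 - 0.73378775) = 0.80832718
T_out = 360 * 0.80832718 = 291.00 K


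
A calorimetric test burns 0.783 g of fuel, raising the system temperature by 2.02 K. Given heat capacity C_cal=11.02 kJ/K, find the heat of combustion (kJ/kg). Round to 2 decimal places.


Hc = C_cal * delta_T / m_fuel
Q_released = 11.02 * 2.02 = 22.2604 kJ
m_fuel = 0.783 g = 0.783/1000 kg = 0.000783 kg
Hc = 22.2604 / 0.000783 = 28429.63 kJ/kg


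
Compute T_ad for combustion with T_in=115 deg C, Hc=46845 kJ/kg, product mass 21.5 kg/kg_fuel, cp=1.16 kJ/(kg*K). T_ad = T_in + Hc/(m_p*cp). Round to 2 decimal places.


T_ad = T_in + Hc / (m_p * cp)
Denominator = 21.5 * 1.16 = 24.9400
Temperature rise = 46845 / 24.9400 = 1878.31 K
T_ad = 115 + 1878.31 = 1993.31 deg C


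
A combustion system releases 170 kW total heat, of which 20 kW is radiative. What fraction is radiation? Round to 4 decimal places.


f_rad = Q_rad / Q_total
f_rad = 20 / 170 = 0.1176


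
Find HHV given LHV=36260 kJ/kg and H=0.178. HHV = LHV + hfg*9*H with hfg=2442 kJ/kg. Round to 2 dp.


HHV = LHV + hfg * 9 * H
Water addition = 2442 * 9 * 0.178 = 3912.084 kJ/kg
HHV = 36260 + 3912.084 = 40172.08 kJ/kg


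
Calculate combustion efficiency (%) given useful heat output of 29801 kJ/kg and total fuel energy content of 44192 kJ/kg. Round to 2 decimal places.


Efficiency = (Q_useful / Q_fuel) * 100
Efficiency = (29801 / 44192) * 100
Efficiency = 0.6744 * 100 = 67.44%


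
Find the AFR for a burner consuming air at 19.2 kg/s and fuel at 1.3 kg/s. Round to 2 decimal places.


AFR = m_air / m_fuel
AFR = 19.2 / 1.3 = 14.77
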